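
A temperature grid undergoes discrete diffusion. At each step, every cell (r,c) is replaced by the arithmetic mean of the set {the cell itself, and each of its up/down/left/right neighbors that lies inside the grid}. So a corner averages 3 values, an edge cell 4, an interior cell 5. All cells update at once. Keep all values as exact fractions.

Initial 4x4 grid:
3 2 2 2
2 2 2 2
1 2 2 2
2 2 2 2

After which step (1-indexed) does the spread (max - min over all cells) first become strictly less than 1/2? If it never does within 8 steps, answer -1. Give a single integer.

Answer: 2

Derivation:
Step 1: max=7/3, min=5/3, spread=2/3
Step 2: max=79/36, min=433/240, spread=281/720
  -> spread < 1/2 first at step 2
Step 3: max=229/108, min=3943/2160, spread=637/2160
Step 4: max=33647/16200, min=121093/64800, spread=2699/12960
Step 5: max=997559/486000, min=3675919/1944000, spread=314317/1944000
Step 6: max=79211287/38880000, min=111498301/58320000, spread=14637259/116640000
Step 7: max=11815891343/5832000000, min=3369642703/1749600000, spread=1751246999/17496000000
Step 8: max=117718812857/58320000000, min=101702222293/52488000000, spread=42447092783/524880000000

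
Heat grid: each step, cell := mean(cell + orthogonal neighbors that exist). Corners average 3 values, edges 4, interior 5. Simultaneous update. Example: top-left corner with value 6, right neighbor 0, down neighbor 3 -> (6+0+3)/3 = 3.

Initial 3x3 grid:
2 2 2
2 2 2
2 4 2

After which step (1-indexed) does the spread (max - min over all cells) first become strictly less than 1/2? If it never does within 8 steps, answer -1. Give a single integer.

Answer: 3

Derivation:
Step 1: max=8/3, min=2, spread=2/3
Step 2: max=307/120, min=2, spread=67/120
Step 3: max=2597/1080, min=207/100, spread=1807/5400
  -> spread < 1/2 first at step 3
Step 4: max=1021963/432000, min=5761/2700, spread=33401/144000
Step 5: max=9005933/3888000, min=583391/270000, spread=3025513/19440000
Step 6: max=3575326867/1555200000, min=31555949/14400000, spread=53531/497664
Step 7: max=212656925849/93312000000, min=8567116051/3888000000, spread=450953/5971968
Step 8: max=12706343560603/5598720000000, min=1034128610519/466560000000, spread=3799043/71663616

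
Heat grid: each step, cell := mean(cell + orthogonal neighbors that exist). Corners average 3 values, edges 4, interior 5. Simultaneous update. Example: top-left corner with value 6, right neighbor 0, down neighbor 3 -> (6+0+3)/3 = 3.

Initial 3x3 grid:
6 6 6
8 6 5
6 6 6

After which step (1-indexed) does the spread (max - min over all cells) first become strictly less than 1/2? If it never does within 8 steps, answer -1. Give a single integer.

Step 1: max=20/3, min=17/3, spread=1
Step 2: max=781/120, min=209/36, spread=253/360
Step 3: max=45677/7200, min=84679/14400, spread=89/192
  -> spread < 1/2 first at step 3
Step 4: max=2718169/432000, min=5153213/864000, spread=755/2304
Step 5: max=161573393/25920000, min=311234911/51840000, spread=6353/27648
Step 6: max=9647305621/1555200000, min=18792758117/3110400000, spread=53531/331776
Step 7: max=576411533237/93312000000, min=1131684644599/186624000000, spread=450953/3981312
Step 8: max=34495171897489/5598720000000, min=68099943091853/11197440000000, spread=3799043/47775744

Answer: 3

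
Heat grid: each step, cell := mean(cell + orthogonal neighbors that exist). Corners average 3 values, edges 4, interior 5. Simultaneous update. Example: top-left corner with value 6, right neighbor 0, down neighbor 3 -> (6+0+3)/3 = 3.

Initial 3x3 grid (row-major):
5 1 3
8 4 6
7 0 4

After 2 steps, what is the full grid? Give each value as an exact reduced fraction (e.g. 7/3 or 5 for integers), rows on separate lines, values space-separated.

After step 1:
  14/3 13/4 10/3
  6 19/5 17/4
  5 15/4 10/3
After step 2:
  167/36 301/80 65/18
  73/15 421/100 883/240
  59/12 953/240 34/9

Answer: 167/36 301/80 65/18
73/15 421/100 883/240
59/12 953/240 34/9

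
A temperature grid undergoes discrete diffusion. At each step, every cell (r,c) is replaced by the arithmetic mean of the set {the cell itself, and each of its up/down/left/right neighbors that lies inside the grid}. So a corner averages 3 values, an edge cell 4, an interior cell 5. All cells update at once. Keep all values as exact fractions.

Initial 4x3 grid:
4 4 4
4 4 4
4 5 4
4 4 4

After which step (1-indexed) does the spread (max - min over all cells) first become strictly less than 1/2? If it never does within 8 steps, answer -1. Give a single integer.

Step 1: max=17/4, min=4, spread=1/4
  -> spread < 1/2 first at step 1
Step 2: max=423/100, min=4, spread=23/100
Step 3: max=20011/4800, min=1613/400, spread=131/960
Step 4: max=179351/43200, min=29191/7200, spread=841/8640
Step 5: max=71662051/17280000, min=5853373/1440000, spread=56863/691200
Step 6: max=643614341/155520000, min=52829543/12960000, spread=386393/6220800
Step 7: max=257225723131/62208000000, min=21156358813/5184000000, spread=26795339/497664000
Step 8: max=15413735714129/3732480000000, min=1271246149667/311040000000, spread=254051069/5971968000

Answer: 1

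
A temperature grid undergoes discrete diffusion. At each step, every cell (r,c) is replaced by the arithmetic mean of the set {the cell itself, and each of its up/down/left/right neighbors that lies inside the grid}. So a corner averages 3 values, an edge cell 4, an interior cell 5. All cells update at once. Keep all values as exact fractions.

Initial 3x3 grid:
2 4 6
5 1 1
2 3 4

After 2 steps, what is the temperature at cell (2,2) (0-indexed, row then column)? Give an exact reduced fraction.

Answer: 49/18

Derivation:
Step 1: cell (2,2) = 8/3
Step 2: cell (2,2) = 49/18
Full grid after step 2:
  113/36 803/240 119/36
  123/40 281/100 91/30
  25/9 113/40 49/18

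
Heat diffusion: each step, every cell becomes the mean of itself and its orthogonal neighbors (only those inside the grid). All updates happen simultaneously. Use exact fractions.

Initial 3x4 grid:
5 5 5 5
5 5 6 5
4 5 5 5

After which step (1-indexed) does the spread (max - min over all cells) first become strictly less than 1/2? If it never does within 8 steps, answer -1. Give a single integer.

Answer: 3

Derivation:
Step 1: max=21/4, min=14/3, spread=7/12
Step 2: max=523/100, min=85/18, spread=457/900
Step 3: max=24811/4800, min=10507/2160, spread=13159/43200
  -> spread < 1/2 first at step 3
Step 4: max=222551/43200, min=633953/129600, spread=337/1296
Step 5: max=88638691/17280000, min=38403127/7776000, spread=29685679/155520000
Step 6: max=796329581/155520000, min=2312422493/466560000, spread=61253/373248
Step 7: max=47637339679/9331200000, min=139318946287/27993600000, spread=14372291/111974400
Step 8: max=2853121543661/559872000000, min=8378773204733/1679616000000, spread=144473141/1343692800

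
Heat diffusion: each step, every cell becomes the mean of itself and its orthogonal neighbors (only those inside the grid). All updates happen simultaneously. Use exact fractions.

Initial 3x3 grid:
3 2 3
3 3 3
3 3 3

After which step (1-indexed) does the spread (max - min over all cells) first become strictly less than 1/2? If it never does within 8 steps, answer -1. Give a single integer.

Step 1: max=3, min=8/3, spread=1/3
  -> spread < 1/2 first at step 1
Step 2: max=3, min=653/240, spread=67/240
Step 3: max=593/200, min=6043/2160, spread=1807/10800
Step 4: max=15839/5400, min=2434037/864000, spread=33401/288000
Step 5: max=1576609/540000, min=22098067/7776000, spread=3025513/38880000
Step 6: max=83644051/28800000, min=8866273133/3110400000, spread=53531/995328
Step 7: max=22536883949/7776000000, min=533839074151/186624000000, spread=450953/11943936
Step 8: max=2698351389481/933120000000, min=32083416439397/11197440000000, spread=3799043/143327232

Answer: 1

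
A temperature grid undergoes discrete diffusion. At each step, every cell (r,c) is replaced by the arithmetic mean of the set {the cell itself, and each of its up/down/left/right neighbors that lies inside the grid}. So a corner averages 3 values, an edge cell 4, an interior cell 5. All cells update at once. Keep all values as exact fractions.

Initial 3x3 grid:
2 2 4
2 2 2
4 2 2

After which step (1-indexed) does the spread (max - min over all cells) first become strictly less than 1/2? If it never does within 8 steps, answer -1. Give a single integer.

Step 1: max=8/3, min=2, spread=2/3
Step 2: max=23/9, min=55/24, spread=19/72
  -> spread < 1/2 first at step 2
Step 3: max=3449/1440, min=83/36, spread=43/480
Step 4: max=15487/6480, min=202903/86400, spread=10771/259200
Step 5: max=12289241/5184000, min=305083/129600, spread=85921/5184000
Step 6: max=55236703/23328000, min=734163127/311040000, spread=6978739/933120000
Step 7: max=44139600569/18662400000, min=4591255007/1944000000, spread=317762509/93312000000
Step 8: max=275793062929/116640000000, min=2645868105943/1119744000000, spread=8726490877/5598720000000

Answer: 2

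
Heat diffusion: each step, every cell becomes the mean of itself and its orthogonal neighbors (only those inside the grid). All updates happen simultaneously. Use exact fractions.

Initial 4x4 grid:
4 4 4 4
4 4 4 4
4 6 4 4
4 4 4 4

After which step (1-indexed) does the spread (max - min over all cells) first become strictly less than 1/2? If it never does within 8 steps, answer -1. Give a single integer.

Answer: 2

Derivation:
Step 1: max=9/2, min=4, spread=1/2
Step 2: max=111/25, min=4, spread=11/25
  -> spread < 1/2 first at step 2
Step 3: max=5167/1200, min=4, spread=367/1200
Step 4: max=23171/5400, min=1213/300, spread=1337/5400
Step 5: max=689669/162000, min=36469/9000, spread=33227/162000
Step 6: max=20654327/4860000, min=220049/54000, spread=849917/4860000
Step 7: max=616914347/145800000, min=3308533/810000, spread=21378407/145800000
Step 8: max=18462462371/4374000000, min=995688343/243000000, spread=540072197/4374000000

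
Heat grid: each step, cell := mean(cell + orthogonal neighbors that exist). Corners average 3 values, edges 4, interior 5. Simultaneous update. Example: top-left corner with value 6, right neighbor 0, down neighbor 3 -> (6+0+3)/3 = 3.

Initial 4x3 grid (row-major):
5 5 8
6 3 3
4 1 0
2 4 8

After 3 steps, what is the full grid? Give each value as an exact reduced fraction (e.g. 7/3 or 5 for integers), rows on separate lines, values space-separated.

After step 1:
  16/3 21/4 16/3
  9/2 18/5 7/2
  13/4 12/5 3
  10/3 15/4 4
After step 2:
  181/36 1171/240 169/36
  1001/240 77/20 463/120
  809/240 16/5 129/40
  31/9 809/240 43/12
After step 3:
  1267/270 2657/576 9671/2160
  5911/1440 479/120 2813/720
  5107/1440 1021/300 52/15
  3667/1080 9791/2880 2443/720

Answer: 1267/270 2657/576 9671/2160
5911/1440 479/120 2813/720
5107/1440 1021/300 52/15
3667/1080 9791/2880 2443/720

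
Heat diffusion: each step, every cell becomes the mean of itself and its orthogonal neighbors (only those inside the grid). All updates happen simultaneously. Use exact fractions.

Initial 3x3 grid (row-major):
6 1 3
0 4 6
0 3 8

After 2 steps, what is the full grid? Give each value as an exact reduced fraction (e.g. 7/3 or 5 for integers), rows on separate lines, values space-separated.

Answer: 25/9 359/120 145/36
259/120 89/25 341/80
29/12 793/240 44/9

Derivation:
After step 1:
  7/3 7/2 10/3
  5/2 14/5 21/4
  1 15/4 17/3
After step 2:
  25/9 359/120 145/36
  259/120 89/25 341/80
  29/12 793/240 44/9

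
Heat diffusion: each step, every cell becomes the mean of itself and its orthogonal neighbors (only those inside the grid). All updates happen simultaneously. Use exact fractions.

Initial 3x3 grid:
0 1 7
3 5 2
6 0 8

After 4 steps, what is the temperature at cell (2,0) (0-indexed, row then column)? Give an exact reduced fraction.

Answer: 147613/43200

Derivation:
Step 1: cell (2,0) = 3
Step 2: cell (2,0) = 15/4
Step 3: cell (2,0) = 2299/720
Step 4: cell (2,0) = 147613/43200
Full grid after step 4:
  390889/129600 2676463/864000 460189/129600
  1309669/432000 34971/10000 1549919/432000
  147613/43200 3029213/864000 504139/129600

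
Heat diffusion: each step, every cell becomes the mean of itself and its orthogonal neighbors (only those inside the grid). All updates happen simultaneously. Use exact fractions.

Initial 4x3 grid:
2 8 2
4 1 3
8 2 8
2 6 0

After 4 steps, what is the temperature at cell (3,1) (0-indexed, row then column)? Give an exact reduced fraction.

Step 1: cell (3,1) = 5/2
Step 2: cell (3,1) = 35/8
Step 3: cell (3,1) = 9277/2400
Step 4: cell (3,1) = 584183/144000
Full grid after step 4:
  511997/129600 1108421/288000 494197/129600
  857017/216000 471499/120000 818267/216000
  889457/216000 234637/60000 844207/216000
  32887/8100 584183/144000 15631/4050

Answer: 584183/144000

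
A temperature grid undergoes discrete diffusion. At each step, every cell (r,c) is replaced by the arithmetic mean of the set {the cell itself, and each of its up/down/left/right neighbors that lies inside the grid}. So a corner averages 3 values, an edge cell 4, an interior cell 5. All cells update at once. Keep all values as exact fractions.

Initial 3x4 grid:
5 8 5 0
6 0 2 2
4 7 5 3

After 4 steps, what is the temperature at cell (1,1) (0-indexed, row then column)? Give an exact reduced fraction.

Answer: 165787/40000

Derivation:
Step 1: cell (1,1) = 23/5
Step 2: cell (1,1) = 393/100
Step 3: cell (1,1) = 8749/2000
Step 4: cell (1,1) = 165787/40000
Full grid after step 4:
  593383/129600 921683/216000 755303/216000 402163/129600
  1339679/288000 165787/40000 1289483/360000 2639917/864000
  582083/129600 915433/216000 772553/216000 419263/129600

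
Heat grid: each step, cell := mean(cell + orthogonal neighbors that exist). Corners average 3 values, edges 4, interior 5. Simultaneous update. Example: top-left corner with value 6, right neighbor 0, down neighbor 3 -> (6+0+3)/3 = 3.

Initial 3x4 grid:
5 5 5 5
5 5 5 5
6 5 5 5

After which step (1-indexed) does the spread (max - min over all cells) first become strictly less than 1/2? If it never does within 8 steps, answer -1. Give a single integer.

Answer: 1

Derivation:
Step 1: max=16/3, min=5, spread=1/3
  -> spread < 1/2 first at step 1
Step 2: max=95/18, min=5, spread=5/18
Step 3: max=1121/216, min=5, spread=41/216
Step 4: max=133817/25920, min=5, spread=4217/25920
Step 5: max=7985149/1555200, min=36079/7200, spread=38417/311040
Step 6: max=477760211/93312000, min=722597/144000, spread=1903471/18662400
Step 7: max=28594589089/5598720000, min=21715759/4320000, spread=18038617/223948800
Step 8: max=1712884182851/335923200000, min=1956926759/388800000, spread=883978523/13436928000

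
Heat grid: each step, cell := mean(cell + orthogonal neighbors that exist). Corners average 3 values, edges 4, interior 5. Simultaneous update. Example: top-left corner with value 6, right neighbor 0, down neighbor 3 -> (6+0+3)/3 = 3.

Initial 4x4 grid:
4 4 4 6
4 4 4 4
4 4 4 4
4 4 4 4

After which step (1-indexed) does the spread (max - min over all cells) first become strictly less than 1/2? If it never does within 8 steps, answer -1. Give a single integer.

Step 1: max=14/3, min=4, spread=2/3
Step 2: max=41/9, min=4, spread=5/9
Step 3: max=473/108, min=4, spread=41/108
  -> spread < 1/2 first at step 3
Step 4: max=14003/3240, min=4, spread=1043/3240
Step 5: max=414353/97200, min=4, spread=25553/97200
Step 6: max=12335459/2916000, min=36079/9000, spread=645863/2916000
Step 7: max=367561691/87480000, min=240971/60000, spread=16225973/87480000
Step 8: max=10975077983/2624400000, min=108701/27000, spread=409340783/2624400000

Answer: 3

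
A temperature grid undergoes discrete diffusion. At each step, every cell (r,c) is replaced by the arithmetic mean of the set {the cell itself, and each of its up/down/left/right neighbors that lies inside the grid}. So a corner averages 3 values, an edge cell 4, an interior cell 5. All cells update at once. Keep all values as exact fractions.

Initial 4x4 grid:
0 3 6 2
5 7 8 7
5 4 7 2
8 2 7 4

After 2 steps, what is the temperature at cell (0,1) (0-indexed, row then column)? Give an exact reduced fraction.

Step 1: cell (0,1) = 4
Step 2: cell (0,1) = 1009/240
Full grid after step 2:
  131/36 1009/240 83/16 29/6
  1069/240 513/100 11/2 87/16
  79/16 107/20 138/25 1181/240
  21/4 81/16 1211/240 43/9

Answer: 1009/240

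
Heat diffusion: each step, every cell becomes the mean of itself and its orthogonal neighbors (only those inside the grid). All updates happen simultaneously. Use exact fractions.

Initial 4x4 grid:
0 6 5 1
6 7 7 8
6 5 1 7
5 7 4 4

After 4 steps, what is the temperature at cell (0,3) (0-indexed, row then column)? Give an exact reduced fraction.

Answer: 20701/4050

Derivation:
Step 1: cell (0,3) = 14/3
Step 2: cell (0,3) = 91/18
Step 3: cell (0,3) = 1367/270
Step 4: cell (0,3) = 20701/4050
Full grid after step 4:
  10573/2160 358391/72000 1086157/216000 20701/4050
  367231/72000 152677/30000 231739/45000 1102627/216000
  377231/72000 31337/6000 76013/15000 363473/72000
  57337/10800 371471/72000 361063/72000 3311/675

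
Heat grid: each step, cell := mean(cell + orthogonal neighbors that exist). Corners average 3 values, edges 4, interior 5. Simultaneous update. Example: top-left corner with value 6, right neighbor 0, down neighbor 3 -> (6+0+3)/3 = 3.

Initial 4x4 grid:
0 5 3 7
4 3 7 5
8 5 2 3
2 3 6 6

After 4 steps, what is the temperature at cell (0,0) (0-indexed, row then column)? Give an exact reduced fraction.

Answer: 16487/4320

Derivation:
Step 1: cell (0,0) = 3
Step 2: cell (0,0) = 19/6
Step 3: cell (0,0) = 2701/720
Step 4: cell (0,0) = 16487/4320
Full grid after step 4:
  16487/4320 11881/2880 317249/72000 102923/21600
  101/25 82231/20000 54601/12000 41743/9000
  112183/27000 781103/180000 87919/20000 5209/1125
  279401/64800 927299/216000 35609/8000 96331/21600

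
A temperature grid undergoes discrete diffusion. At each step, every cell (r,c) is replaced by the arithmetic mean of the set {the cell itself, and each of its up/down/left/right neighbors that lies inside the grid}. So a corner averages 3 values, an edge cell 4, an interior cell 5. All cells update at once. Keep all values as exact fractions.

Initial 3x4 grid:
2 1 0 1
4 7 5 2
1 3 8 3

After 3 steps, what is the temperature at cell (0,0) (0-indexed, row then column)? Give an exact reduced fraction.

Step 1: cell (0,0) = 7/3
Step 2: cell (0,0) = 25/9
Step 3: cell (0,0) = 1231/432
Full grid after step 3:
  1231/432 20999/7200 6253/2400 221/90
  8023/2400 6869/2000 10471/3000 44743/14400
  389/108 7231/1800 14467/3600 8369/2160

Answer: 1231/432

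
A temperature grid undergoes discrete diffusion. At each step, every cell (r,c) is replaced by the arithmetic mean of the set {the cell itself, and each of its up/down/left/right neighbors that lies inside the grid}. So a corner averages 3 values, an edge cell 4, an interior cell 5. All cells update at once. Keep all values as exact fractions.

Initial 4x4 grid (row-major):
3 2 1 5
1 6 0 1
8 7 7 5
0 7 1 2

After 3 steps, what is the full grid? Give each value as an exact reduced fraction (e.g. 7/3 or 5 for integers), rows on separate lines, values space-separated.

After step 1:
  2 3 2 7/3
  9/2 16/5 3 11/4
  4 7 4 15/4
  5 15/4 17/4 8/3
After step 2:
  19/6 51/20 31/12 85/36
  137/40 207/50 299/100 71/24
  41/8 439/100 22/5 79/24
  17/4 5 11/3 32/9
After step 3:
  1097/360 311/100 2359/900 569/216
  4757/1200 3499/1000 10243/3000 10441/3600
  1719/400 4611/1000 11243/3000 2557/720
  115/24 649/150 187/45 757/216

Answer: 1097/360 311/100 2359/900 569/216
4757/1200 3499/1000 10243/3000 10441/3600
1719/400 4611/1000 11243/3000 2557/720
115/24 649/150 187/45 757/216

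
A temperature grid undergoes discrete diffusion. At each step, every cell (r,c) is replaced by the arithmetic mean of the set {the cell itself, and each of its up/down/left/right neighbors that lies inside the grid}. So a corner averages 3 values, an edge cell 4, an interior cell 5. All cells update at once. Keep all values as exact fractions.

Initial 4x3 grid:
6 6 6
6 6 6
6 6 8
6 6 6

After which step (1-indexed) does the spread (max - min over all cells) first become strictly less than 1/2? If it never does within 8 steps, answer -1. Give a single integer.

Answer: 3

Derivation:
Step 1: max=20/3, min=6, spread=2/3
Step 2: max=391/60, min=6, spread=31/60
Step 3: max=3451/540, min=6, spread=211/540
  -> spread < 1/2 first at step 3
Step 4: max=340897/54000, min=5447/900, spread=14077/54000
Step 5: max=3056407/486000, min=327683/54000, spread=5363/24300
Step 6: max=91220809/14580000, min=182869/30000, spread=93859/583200
Step 7: max=5459074481/874800000, min=296936467/48600000, spread=4568723/34992000
Step 8: max=326708435629/52488000000, min=8929618889/1458000000, spread=8387449/83980800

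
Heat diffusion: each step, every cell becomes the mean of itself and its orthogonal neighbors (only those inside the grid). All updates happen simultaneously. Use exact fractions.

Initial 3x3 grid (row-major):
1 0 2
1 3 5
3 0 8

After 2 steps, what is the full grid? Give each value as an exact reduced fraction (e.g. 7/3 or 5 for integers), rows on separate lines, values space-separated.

After step 1:
  2/3 3/2 7/3
  2 9/5 9/2
  4/3 7/2 13/3
After step 2:
  25/18 63/40 25/9
  29/20 133/50 389/120
  41/18 329/120 37/9

Answer: 25/18 63/40 25/9
29/20 133/50 389/120
41/18 329/120 37/9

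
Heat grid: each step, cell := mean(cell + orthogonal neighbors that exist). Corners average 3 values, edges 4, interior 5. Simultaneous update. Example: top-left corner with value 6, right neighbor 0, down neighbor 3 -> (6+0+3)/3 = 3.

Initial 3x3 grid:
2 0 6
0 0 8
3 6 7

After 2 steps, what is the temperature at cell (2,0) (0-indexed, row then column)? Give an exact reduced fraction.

Answer: 11/4

Derivation:
Step 1: cell (2,0) = 3
Step 2: cell (2,0) = 11/4
Full grid after step 2:
  47/36 38/15 143/36
  463/240 153/50 1183/240
  11/4 21/5 65/12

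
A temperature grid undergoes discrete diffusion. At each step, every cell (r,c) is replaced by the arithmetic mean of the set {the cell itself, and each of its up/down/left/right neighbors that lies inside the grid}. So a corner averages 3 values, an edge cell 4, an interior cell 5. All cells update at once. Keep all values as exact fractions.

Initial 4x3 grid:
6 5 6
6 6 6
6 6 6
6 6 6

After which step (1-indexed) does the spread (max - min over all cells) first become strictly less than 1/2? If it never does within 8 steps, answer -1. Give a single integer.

Step 1: max=6, min=17/3, spread=1/3
  -> spread < 1/2 first at step 1
Step 2: max=6, min=1373/240, spread=67/240
Step 3: max=6, min=12523/2160, spread=437/2160
Step 4: max=5991/1000, min=5026469/864000, spread=29951/172800
Step 5: max=20171/3375, min=45440179/7776000, spread=206761/1555200
Step 6: max=32234329/5400000, min=18206204429/3110400000, spread=14430763/124416000
Step 7: max=2574347273/432000000, min=1094636258311/186624000000, spread=139854109/1492992000
Step 8: max=231428771023/38880000000, min=65762168109749/11197440000000, spread=7114543559/89579520000

Answer: 1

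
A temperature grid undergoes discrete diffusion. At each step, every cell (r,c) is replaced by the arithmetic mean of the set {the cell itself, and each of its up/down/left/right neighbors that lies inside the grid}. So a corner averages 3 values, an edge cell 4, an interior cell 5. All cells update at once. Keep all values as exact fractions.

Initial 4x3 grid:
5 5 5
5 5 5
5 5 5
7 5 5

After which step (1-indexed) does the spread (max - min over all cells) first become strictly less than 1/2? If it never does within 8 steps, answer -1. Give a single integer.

Step 1: max=17/3, min=5, spread=2/3
Step 2: max=50/9, min=5, spread=5/9
Step 3: max=581/108, min=5, spread=41/108
  -> spread < 1/2 first at step 3
Step 4: max=69017/12960, min=5, spread=4217/12960
Step 5: max=4097149/777600, min=18079/3600, spread=38417/155520
Step 6: max=244480211/46656000, min=362597/72000, spread=1903471/9331200
Step 7: max=14597789089/2799360000, min=10915759/2160000, spread=18038617/111974400
Step 8: max=873076182851/167961600000, min=984926759/194400000, spread=883978523/6718464000

Answer: 3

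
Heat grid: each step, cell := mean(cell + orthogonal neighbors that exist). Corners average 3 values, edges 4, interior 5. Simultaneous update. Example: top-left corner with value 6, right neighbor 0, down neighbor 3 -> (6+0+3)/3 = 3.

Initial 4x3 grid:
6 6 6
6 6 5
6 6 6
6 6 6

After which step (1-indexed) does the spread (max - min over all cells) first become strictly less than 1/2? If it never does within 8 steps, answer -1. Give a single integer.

Step 1: max=6, min=17/3, spread=1/3
  -> spread < 1/2 first at step 1
Step 2: max=6, min=689/120, spread=31/120
Step 3: max=6, min=6269/1080, spread=211/1080
Step 4: max=10753/1800, min=631103/108000, spread=14077/108000
Step 5: max=644317/108000, min=5691593/972000, spread=5363/48600
Step 6: max=357131/60000, min=171219191/29160000, spread=93859/1166400
Step 7: max=577863533/97200000, min=10287325519/1749600000, spread=4568723/69984000
Step 8: max=17314381111/2916000000, min=618075564371/104976000000, spread=8387449/167961600

Answer: 1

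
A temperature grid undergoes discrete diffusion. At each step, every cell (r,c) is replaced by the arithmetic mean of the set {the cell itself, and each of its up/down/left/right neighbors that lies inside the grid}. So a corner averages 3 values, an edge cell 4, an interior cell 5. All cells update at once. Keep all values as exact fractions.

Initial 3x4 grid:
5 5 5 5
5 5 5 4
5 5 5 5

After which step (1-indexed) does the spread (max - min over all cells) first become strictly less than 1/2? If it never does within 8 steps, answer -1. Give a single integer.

Answer: 1

Derivation:
Step 1: max=5, min=14/3, spread=1/3
  -> spread < 1/2 first at step 1
Step 2: max=5, min=1133/240, spread=67/240
Step 3: max=5, min=10363/2160, spread=437/2160
Step 4: max=4991/1000, min=4162469/864000, spread=29951/172800
Step 5: max=16796/3375, min=37664179/7776000, spread=206761/1555200
Step 6: max=26834329/5400000, min=15095804429/3110400000, spread=14430763/124416000
Step 7: max=2142347273/432000000, min=908012258311/186624000000, spread=139854109/1492992000
Step 8: max=192548771023/38880000000, min=54564728109749/11197440000000, spread=7114543559/89579520000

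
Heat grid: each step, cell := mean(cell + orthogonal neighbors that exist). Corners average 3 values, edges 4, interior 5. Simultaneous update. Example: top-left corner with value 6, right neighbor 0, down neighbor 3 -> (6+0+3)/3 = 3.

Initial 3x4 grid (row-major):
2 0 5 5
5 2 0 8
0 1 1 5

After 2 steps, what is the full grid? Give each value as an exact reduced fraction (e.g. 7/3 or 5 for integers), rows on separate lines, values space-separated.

After step 1:
  7/3 9/4 5/2 6
  9/4 8/5 16/5 9/2
  2 1 7/4 14/3
After step 2:
  41/18 521/240 279/80 13/3
  491/240 103/50 271/100 551/120
  7/4 127/80 637/240 131/36

Answer: 41/18 521/240 279/80 13/3
491/240 103/50 271/100 551/120
7/4 127/80 637/240 131/36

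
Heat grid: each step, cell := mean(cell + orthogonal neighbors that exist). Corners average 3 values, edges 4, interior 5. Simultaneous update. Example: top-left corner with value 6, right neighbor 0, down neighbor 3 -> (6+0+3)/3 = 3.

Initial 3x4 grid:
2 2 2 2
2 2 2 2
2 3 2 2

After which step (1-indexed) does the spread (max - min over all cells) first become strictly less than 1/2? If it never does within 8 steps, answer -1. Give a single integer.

Step 1: max=7/3, min=2, spread=1/3
  -> spread < 1/2 first at step 1
Step 2: max=271/120, min=2, spread=31/120
Step 3: max=2371/1080, min=2, spread=211/1080
Step 4: max=232897/108000, min=3647/1800, spread=14077/108000
Step 5: max=2084407/972000, min=219683/108000, spread=5363/48600
Step 6: max=62060809/29160000, min=122869/60000, spread=93859/1166400
Step 7: max=3709474481/1749600000, min=199736467/97200000, spread=4568723/69984000
Step 8: max=221732435629/104976000000, min=6013618889/2916000000, spread=8387449/167961600

Answer: 1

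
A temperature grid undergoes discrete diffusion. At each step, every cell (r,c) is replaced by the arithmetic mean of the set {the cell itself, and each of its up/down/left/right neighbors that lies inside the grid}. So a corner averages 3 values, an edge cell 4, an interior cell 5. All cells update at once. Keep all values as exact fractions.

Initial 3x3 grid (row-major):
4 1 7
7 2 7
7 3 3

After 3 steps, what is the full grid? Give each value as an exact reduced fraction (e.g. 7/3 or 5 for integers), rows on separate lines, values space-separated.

After step 1:
  4 7/2 5
  5 4 19/4
  17/3 15/4 13/3
After step 2:
  25/6 33/8 53/12
  14/3 21/5 217/48
  173/36 71/16 77/18
After step 3:
  311/72 2029/480 209/48
  3211/720 439/100 12539/2880
  2003/432 4253/960 953/216

Answer: 311/72 2029/480 209/48
3211/720 439/100 12539/2880
2003/432 4253/960 953/216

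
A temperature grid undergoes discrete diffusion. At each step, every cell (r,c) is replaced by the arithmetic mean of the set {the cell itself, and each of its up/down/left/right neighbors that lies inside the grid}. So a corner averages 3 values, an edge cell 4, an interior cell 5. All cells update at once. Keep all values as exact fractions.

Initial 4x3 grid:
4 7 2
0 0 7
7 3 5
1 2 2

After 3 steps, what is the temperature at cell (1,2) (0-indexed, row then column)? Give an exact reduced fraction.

Answer: 26903/7200

Derivation:
Step 1: cell (1,2) = 7/2
Step 2: cell (1,2) = 989/240
Step 3: cell (1,2) = 26903/7200
Full grid after step 3:
  7399/2160 5769/1600 2171/540
  5707/1800 3519/1000 26903/7200
  10849/3600 19139/6000 8341/2400
  3127/1080 2671/900 2293/720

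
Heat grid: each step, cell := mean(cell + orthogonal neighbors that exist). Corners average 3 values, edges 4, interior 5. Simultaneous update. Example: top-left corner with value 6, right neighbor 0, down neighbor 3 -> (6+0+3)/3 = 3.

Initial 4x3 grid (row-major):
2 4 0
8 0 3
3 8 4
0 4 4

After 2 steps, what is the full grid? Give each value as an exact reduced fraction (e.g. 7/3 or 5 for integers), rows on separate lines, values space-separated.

After step 1:
  14/3 3/2 7/3
  13/4 23/5 7/4
  19/4 19/5 19/4
  7/3 4 4
After step 2:
  113/36 131/40 67/36
  259/60 149/50 403/120
  53/15 219/50 143/40
  133/36 53/15 17/4

Answer: 113/36 131/40 67/36
259/60 149/50 403/120
53/15 219/50 143/40
133/36 53/15 17/4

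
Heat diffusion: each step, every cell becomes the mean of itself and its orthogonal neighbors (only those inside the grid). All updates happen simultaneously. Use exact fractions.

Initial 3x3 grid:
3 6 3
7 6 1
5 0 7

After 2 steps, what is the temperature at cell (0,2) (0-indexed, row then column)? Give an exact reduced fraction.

Answer: 145/36

Derivation:
Step 1: cell (0,2) = 10/3
Step 2: cell (0,2) = 145/36
Full grid after step 2:
  181/36 103/24 145/36
  223/48 9/2 57/16
  55/12 91/24 137/36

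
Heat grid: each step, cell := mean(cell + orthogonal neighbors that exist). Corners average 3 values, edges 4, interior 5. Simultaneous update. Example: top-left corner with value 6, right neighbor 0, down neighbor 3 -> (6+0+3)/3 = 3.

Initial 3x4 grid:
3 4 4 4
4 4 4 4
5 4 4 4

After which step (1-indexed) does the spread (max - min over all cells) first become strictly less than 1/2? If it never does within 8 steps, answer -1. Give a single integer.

Answer: 2

Derivation:
Step 1: max=13/3, min=11/3, spread=2/3
Step 2: max=151/36, min=137/36, spread=7/18
  -> spread < 1/2 first at step 2
Step 3: max=1777/432, min=1679/432, spread=49/216
Step 4: max=10553/2592, min=10183/2592, spread=185/1296
Step 5: max=62923/15552, min=61493/15552, spread=715/7776
Step 6: max=125387/31104, min=123445/31104, spread=971/15552
Step 7: max=187639/46656, min=185609/46656, spread=1015/23328
Step 8: max=8992177/2239488, min=8923727/2239488, spread=34225/1119744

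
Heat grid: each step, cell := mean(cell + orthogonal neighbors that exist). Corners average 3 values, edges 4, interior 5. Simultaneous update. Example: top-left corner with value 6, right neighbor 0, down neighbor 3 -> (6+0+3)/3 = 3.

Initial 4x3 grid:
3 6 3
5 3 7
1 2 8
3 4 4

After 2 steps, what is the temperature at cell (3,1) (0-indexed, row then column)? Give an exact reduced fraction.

Answer: 297/80

Derivation:
Step 1: cell (3,1) = 13/4
Step 2: cell (3,1) = 297/80
Full grid after step 2:
  137/36 367/80 43/9
  901/240 101/25 613/120
  721/240 389/100 583/120
  26/9 297/80 83/18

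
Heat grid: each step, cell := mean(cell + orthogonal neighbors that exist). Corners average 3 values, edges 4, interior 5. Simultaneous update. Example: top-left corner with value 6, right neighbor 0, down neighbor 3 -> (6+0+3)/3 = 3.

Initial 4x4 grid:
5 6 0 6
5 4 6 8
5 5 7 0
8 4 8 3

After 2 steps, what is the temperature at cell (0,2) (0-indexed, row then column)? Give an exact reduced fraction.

Step 1: cell (0,2) = 9/2
Step 2: cell (0,2) = 215/48
Full grid after step 2:
  83/18 1127/240 215/48 85/18
  631/120 237/50 249/50 115/24
  127/24 137/25 126/25 551/120
  53/9 269/48 1237/240 41/9

Answer: 215/48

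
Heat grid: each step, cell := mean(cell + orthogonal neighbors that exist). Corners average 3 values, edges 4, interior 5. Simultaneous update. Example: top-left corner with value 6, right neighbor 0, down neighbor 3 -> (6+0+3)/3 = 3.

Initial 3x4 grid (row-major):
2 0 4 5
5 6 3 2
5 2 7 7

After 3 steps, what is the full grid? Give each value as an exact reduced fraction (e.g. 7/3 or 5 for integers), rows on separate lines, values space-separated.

Answer: 3481/1080 1541/450 12563/3600 8329/2160
27551/7200 22283/6000 1037/250 20099/4800
2939/720 10577/2400 32051/7200 2531/540

Derivation:
After step 1:
  7/3 3 3 11/3
  9/2 16/5 22/5 17/4
  4 5 19/4 16/3
After step 2:
  59/18 173/60 211/60 131/36
  421/120 201/50 98/25 353/80
  9/2 339/80 1169/240 43/9
After step 3:
  3481/1080 1541/450 12563/3600 8329/2160
  27551/7200 22283/6000 1037/250 20099/4800
  2939/720 10577/2400 32051/7200 2531/540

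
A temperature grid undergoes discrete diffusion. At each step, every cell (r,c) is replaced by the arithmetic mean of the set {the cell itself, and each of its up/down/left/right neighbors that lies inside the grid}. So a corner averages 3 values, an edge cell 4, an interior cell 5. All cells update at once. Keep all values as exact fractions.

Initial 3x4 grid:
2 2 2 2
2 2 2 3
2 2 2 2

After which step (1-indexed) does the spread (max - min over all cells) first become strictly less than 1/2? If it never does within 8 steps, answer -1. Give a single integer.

Answer: 1

Derivation:
Step 1: max=7/3, min=2, spread=1/3
  -> spread < 1/2 first at step 1
Step 2: max=547/240, min=2, spread=67/240
Step 3: max=4757/2160, min=2, spread=437/2160
Step 4: max=1885531/864000, min=2009/1000, spread=29951/172800
Step 5: max=16767821/7776000, min=6829/3375, spread=206761/1555200
Step 6: max=6676995571/3110400000, min=10965671/5400000, spread=14430763/124416000
Step 7: max=398355741689/186624000000, min=881652727/432000000, spread=139854109/1492992000
Step 8: max=23817351890251/11197440000000, min=79611228977/38880000000, spread=7114543559/89579520000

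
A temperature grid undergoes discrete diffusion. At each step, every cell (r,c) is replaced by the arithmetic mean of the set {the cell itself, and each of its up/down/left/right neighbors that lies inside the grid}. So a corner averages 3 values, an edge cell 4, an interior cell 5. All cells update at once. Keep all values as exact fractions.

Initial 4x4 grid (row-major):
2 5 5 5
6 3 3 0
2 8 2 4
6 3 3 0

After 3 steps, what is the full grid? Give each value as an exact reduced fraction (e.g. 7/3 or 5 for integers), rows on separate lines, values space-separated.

Answer: 457/108 27647/7200 27671/7200 7031/2160
28697/7200 6299/1500 157/48 11473/3600
32161/7200 4457/1200 10333/3000 9001/3600
8851/2160 7309/1800 5213/1800 575/216

Derivation:
After step 1:
  13/3 15/4 9/2 10/3
  13/4 5 13/5 3
  11/2 18/5 4 3/2
  11/3 5 2 7/3
After step 2:
  34/9 211/48 851/240 65/18
  217/48 91/25 191/50 313/120
  961/240 231/50 137/50 65/24
  85/18 107/30 10/3 35/18
After step 3:
  457/108 27647/7200 27671/7200 7031/2160
  28697/7200 6299/1500 157/48 11473/3600
  32161/7200 4457/1200 10333/3000 9001/3600
  8851/2160 7309/1800 5213/1800 575/216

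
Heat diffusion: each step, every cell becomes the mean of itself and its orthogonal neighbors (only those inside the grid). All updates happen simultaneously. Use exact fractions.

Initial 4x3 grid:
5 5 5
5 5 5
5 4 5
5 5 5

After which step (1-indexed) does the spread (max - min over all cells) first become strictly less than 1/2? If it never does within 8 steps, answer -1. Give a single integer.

Answer: 1

Derivation:
Step 1: max=5, min=19/4, spread=1/4
  -> spread < 1/2 first at step 1
Step 2: max=5, min=477/100, spread=23/100
Step 3: max=1987/400, min=23189/4800, spread=131/960
Step 4: max=35609/7200, min=209449/43200, spread=841/8640
Step 5: max=7106627/1440000, min=83857949/17280000, spread=56863/691200
Step 6: max=63810457/12960000, min=756065659/155520000, spread=386393/6220800
Step 7: max=25499641187/5184000000, min=302646276869/62208000000, spread=26795339/497664000
Step 8: max=1528113850333/311040000000, min=18178584285871/3732480000000, spread=254051069/5971968000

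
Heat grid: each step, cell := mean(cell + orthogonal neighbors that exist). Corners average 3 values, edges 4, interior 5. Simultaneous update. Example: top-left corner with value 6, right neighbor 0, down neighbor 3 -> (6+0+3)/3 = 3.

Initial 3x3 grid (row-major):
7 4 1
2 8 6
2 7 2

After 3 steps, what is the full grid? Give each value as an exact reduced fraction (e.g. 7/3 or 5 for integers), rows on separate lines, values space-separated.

After step 1:
  13/3 5 11/3
  19/4 27/5 17/4
  11/3 19/4 5
After step 2:
  169/36 23/5 155/36
  363/80 483/100 1099/240
  79/18 1129/240 14/3
After step 3:
  9959/2160 1843/400 9709/2160
  22141/4800 27901/6000 66173/14400
  4907/1080 66923/14400 93/20

Answer: 9959/2160 1843/400 9709/2160
22141/4800 27901/6000 66173/14400
4907/1080 66923/14400 93/20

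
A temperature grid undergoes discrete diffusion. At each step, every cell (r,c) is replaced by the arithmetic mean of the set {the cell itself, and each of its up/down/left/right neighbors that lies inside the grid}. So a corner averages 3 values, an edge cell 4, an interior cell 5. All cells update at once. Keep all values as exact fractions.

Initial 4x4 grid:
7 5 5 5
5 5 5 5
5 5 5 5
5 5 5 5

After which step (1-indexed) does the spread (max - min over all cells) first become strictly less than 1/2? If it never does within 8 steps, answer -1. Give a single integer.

Step 1: max=17/3, min=5, spread=2/3
Step 2: max=50/9, min=5, spread=5/9
Step 3: max=581/108, min=5, spread=41/108
  -> spread < 1/2 first at step 3
Step 4: max=17243/3240, min=5, spread=1043/3240
Step 5: max=511553/97200, min=5, spread=25553/97200
Step 6: max=15251459/2916000, min=45079/9000, spread=645863/2916000
Step 7: max=455041691/87480000, min=300971/60000, spread=16225973/87480000
Step 8: max=13599477983/2624400000, min=135701/27000, spread=409340783/2624400000

Answer: 3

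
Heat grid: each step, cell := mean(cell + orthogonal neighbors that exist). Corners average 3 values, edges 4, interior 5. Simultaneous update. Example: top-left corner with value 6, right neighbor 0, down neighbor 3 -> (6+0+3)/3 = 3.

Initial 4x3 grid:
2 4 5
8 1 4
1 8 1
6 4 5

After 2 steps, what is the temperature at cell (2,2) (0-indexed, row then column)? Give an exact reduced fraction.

Step 1: cell (2,2) = 9/2
Step 2: cell (2,2) = 163/48
Full grid after step 2:
  32/9 17/4 121/36
  221/48 67/20 199/48
  185/48 24/5 163/48
  91/18 63/16 163/36

Answer: 163/48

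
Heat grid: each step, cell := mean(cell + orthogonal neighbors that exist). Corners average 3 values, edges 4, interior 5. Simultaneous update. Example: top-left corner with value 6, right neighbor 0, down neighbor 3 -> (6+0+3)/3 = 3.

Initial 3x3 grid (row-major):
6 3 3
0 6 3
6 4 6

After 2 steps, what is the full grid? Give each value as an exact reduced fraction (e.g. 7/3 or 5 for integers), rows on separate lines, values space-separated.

Answer: 4 137/40 4
421/120 111/25 451/120
40/9 491/120 43/9

Derivation:
After step 1:
  3 9/2 3
  9/2 16/5 9/2
  10/3 11/2 13/3
After step 2:
  4 137/40 4
  421/120 111/25 451/120
  40/9 491/120 43/9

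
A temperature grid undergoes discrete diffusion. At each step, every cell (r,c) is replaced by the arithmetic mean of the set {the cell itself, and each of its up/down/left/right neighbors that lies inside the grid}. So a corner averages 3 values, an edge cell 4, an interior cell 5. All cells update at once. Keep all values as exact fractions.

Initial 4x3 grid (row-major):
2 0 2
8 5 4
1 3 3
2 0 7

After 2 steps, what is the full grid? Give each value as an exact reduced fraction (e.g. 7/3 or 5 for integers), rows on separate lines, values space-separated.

After step 1:
  10/3 9/4 2
  4 4 7/2
  7/2 12/5 17/4
  1 3 10/3
After step 2:
  115/36 139/48 31/12
  89/24 323/100 55/16
  109/40 343/100 809/240
  5/2 73/30 127/36

Answer: 115/36 139/48 31/12
89/24 323/100 55/16
109/40 343/100 809/240
5/2 73/30 127/36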